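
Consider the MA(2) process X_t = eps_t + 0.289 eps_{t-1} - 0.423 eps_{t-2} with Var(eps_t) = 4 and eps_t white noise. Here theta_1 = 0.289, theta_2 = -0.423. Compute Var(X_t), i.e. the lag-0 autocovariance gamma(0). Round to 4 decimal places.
\gamma(0) = 5.0498

For an MA(q) process X_t = eps_t + sum_i theta_i eps_{t-i} with
Var(eps_t) = sigma^2, the variance is
  gamma(0) = sigma^2 * (1 + sum_i theta_i^2).
  sum_i theta_i^2 = (0.289)^2 + (-0.423)^2 = 0.083521 + 0.178929 = 0.26245.
  gamma(0) = 4 * (1 + 0.26245) = 4 * 1.26245 = 5.0498.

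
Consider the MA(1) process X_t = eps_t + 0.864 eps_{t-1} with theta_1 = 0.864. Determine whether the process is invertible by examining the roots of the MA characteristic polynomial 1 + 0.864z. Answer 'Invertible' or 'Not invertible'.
\text{Invertible}

The MA(q) characteristic polynomial is P(z) = 1 + 0.864z.
Invertibility requires all roots to lie outside the unit circle, i.e. |z| > 1 for every root.
This is linear in z: 1 + (0.864) z = 0  =>  z = -1/(0.864) = -1.157407,  |z| = 1.157407.
Moduli of all roots: 1.1574.
All moduli strictly greater than 1? Yes.
Verdict: Invertible.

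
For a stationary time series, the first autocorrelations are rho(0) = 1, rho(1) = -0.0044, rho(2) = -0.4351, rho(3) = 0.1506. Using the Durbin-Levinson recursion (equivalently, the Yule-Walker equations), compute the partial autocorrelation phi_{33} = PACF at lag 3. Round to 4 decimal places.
\phi_{33} = 0.1800

The PACF at lag k is phi_{kk}, the last component of the solution
to the Yule-Walker system G_k phi = r_k where
  (G_k)_{ij} = rho(|i - j|), (r_k)_i = rho(i), i,j = 1..k.
Equivalently, Durbin-Levinson gives phi_{kk} iteratively:
  phi_{11} = rho(1)
  phi_{kk} = [rho(k) - sum_{j=1..k-1} phi_{k-1,j} rho(k-j)]
            / [1 - sum_{j=1..k-1} phi_{k-1,j} rho(j)],
  phi_{k,j} = phi_{k-1,j} - phi_{kk} phi_{k-1,k-j},  j = 1..k-1.
Step k = 1:
  phi_11 = rho(1) = -0.0044.
Step k = 2:
  phi_22 = [rho(2) - phi_11 rho(1)] / [1 - phi_11 rho(1)] = [-0.4351 - (-0.0044)(-0.0044)] / [1 - (-0.0044)(-0.0044)]
         = -0.43511936 / 0.99998064 = -0.435128.
  Update: phi_21 = phi_11 - phi_22 phi_11 = -0.0044 - (-0.435128)(-0.0044) = -0.006315.
Step k = 3:
  phi_33 = [rho(3) - phi_21 rho(2) - phi_22 rho(1)] / [1 - phi_21 rho(1) - phi_22 rho(2)]
    numerator   = 0.1506 - (-0.006315)(-0.4351) - (-0.435128)(-0.0044) = 0.14593797
    denominator = 1 - (-0.006315)(-0.0044) - (-0.435128)(-0.4351) = 0.81064812
  phi_33 = 0.14593797 / 0.81064812 = 0.18.
Therefore phi_{33} = 0.1800.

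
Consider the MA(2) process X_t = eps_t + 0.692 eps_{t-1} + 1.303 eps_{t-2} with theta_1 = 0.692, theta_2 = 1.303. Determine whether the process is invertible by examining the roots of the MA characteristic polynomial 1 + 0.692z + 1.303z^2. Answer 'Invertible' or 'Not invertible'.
\text{Not invertible}

The MA(q) characteristic polynomial is P(z) = 1 + 0.692z + 1.303z^2.
Invertibility requires all roots to lie outside the unit circle, i.e. |z| > 1 for every root.
Set 1 + (0.692) z + (1.303) z^2 = 0, i.e. a z^2 + b z + c = 0 with a = 1.303, b = 0.692, c = 1.
Discriminant D = b^2 - 4ac = (0.692)^2 - 4*(1.303)*1 = 0.478864 - (5.212) = -4.733136.
D < 0, so the roots are the complex-conjugate pair z = (-b +/- i sqrt(-D)) / (2a) = -0.2655 +/- 0.8348i.
For a conjugate pair |z|^2 = z * conj(z) = (product of roots) = c/a = 1/(1.303) = 0.76746, so |z| = sqrt(0.76746) = 0.876 for both roots.
Moduli of all roots: 0.8760, 0.8760.
All moduli strictly greater than 1? No.
Verdict: Not invertible.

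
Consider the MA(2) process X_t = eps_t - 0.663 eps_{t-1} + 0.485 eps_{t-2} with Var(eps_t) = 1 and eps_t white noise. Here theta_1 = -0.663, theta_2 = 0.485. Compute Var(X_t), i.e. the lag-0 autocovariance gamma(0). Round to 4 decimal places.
\gamma(0) = 1.6748

For an MA(q) process X_t = eps_t + sum_i theta_i eps_{t-i} with
Var(eps_t) = sigma^2, the variance is
  gamma(0) = sigma^2 * (1 + sum_i theta_i^2).
  sum_i theta_i^2 = (-0.663)^2 + (0.485)^2 = 0.439569 + 0.235225 = 0.674794.
  gamma(0) = 1 * (1 + 0.674794) = 1 * 1.674794 = 1.674794, which rounds to 1.6748.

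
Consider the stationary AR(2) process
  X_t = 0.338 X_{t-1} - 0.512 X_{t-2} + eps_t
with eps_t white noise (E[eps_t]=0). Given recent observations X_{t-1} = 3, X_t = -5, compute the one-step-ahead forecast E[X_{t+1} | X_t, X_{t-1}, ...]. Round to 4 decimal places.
E[X_{t+1} \mid \mathcal F_t] = -3.2260

For an AR(p) model X_t = c + sum_i phi_i X_{t-i} + eps_t, the
one-step-ahead conditional mean is
  E[X_{t+1} | X_t, ...] = c + sum_i phi_i X_{t+1-i}.
Substitute known values:
  E[X_{t+1} | ...] = (0.338) * (-5) + (-0.512) * (3)
                   = -3.2260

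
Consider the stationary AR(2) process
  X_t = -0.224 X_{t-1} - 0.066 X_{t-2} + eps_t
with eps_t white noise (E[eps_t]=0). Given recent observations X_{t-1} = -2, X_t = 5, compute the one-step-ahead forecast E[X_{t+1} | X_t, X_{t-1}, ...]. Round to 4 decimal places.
E[X_{t+1} \mid \mathcal F_t] = -0.9880

For an AR(p) model X_t = c + sum_i phi_i X_{t-i} + eps_t, the
one-step-ahead conditional mean is
  E[X_{t+1} | X_t, ...] = c + sum_i phi_i X_{t+1-i}.
Substitute known values:
  E[X_{t+1} | ...] = (-0.224) * (5) + (-0.066) * (-2)
                   = -0.9880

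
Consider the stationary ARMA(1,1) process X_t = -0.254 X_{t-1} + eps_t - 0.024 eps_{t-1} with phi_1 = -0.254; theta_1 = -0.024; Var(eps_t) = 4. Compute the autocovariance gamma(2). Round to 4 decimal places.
\gamma(2) = 0.3038

Multiply the model equation by X_{t-k} and take expectations. With theta_0 = psi_0 = 1 and psi_j the MA(infinity) weights, this gives
  gamma(k) - sum_i phi_i gamma(k-i) = c_k,
  c_k = sigma^2 * sum_{j=k..q} theta_j psi_{j-k}   (c_k = 0 for k > q),
using gamma(-m) = gamma(m).
psi-weights needed (psi_j = theta_j + sum_i phi_i psi_{j-i}):
  psi_1 = theta_1 + phi_1 = -0.024 + (-0.254) = -0.278
Right-hand sides:
  c_0 = sigma^2 (1 + theta_1 psi_1) = 4 * (1 + (-0.024)(-0.278)) = 4 * 1.006672 = 4.026688
  c_1 = sigma^2 theta_1 = 4 * (-0.024) = -0.096
  c_2 = 0
Equations for k = 0 and k = 1 (AR order 1):
  gamma(0) = phi_1 gamma(1) + c_0
  gamma(1) = phi_1 gamma(0) + c_1
Substituting the second into the first: gamma(0) (1 - phi_1^2) = c_0 + phi_1 c_1, so
  gamma(0) = (c_0 + phi_1 c_1) / (1 - phi_1^2) = (4.026688 + (-0.254)(-0.096)) / (1 - (-0.254)^2) = 4.051072 / 0.935484 = 4.330456.
  gamma(1) = phi_1 gamma(0) + c_1 = (-0.254)(4.330456) + (-0.096) = -1.195936.
For k = 2 (> q): gamma(2) = phi_1 gamma(1) = (-0.254)(-1.195936) = 0.303768.
Therefore gamma(2) = 0.3038 (to 4 decimal places).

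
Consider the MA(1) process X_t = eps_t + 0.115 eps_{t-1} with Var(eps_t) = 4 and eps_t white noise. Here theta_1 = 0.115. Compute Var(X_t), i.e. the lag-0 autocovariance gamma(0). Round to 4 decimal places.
\gamma(0) = 4.0529

For an MA(q) process X_t = eps_t + sum_i theta_i eps_{t-i} with
Var(eps_t) = sigma^2, the variance is
  gamma(0) = sigma^2 * (1 + sum_i theta_i^2).
  sum_i theta_i^2 = (0.115)^2 = 0.013225.
  gamma(0) = 4 * (1 + 0.013225) = 4 * 1.013225 = 4.0529.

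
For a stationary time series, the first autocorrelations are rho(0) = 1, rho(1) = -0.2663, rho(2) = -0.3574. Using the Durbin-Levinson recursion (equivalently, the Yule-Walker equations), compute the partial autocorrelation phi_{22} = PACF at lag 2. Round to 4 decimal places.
\phi_{22} = -0.4610

The PACF at lag k is phi_{kk}, the last component of the solution
to the Yule-Walker system G_k phi = r_k where
  (G_k)_{ij} = rho(|i - j|), (r_k)_i = rho(i), i,j = 1..k.
Equivalently, Durbin-Levinson gives phi_{kk} iteratively:
  phi_{11} = rho(1)
  phi_{kk} = [rho(k) - sum_{j=1..k-1} phi_{k-1,j} rho(k-j)]
            / [1 - sum_{j=1..k-1} phi_{k-1,j} rho(j)],
  phi_{k,j} = phi_{k-1,j} - phi_{kk} phi_{k-1,k-j},  j = 1..k-1.
Step k = 1:
  phi_11 = rho(1) = -0.2663.
Step k = 2:
  phi_22 = [rho(2) - phi_11 rho(1)] / [1 - phi_11 rho(1)] = [-0.3574 - (-0.2663)(-0.2663)] / [1 - (-0.2663)(-0.2663)]
         = -0.42831569 / 0.92908431 = -0.461.
Therefore phi_{22} = -0.4610.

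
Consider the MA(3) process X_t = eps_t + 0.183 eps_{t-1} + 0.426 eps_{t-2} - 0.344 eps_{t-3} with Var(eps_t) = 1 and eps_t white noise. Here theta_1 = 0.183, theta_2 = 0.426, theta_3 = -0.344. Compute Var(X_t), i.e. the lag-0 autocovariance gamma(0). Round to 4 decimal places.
\gamma(0) = 1.3333

For an MA(q) process X_t = eps_t + sum_i theta_i eps_{t-i} with
Var(eps_t) = sigma^2, the variance is
  gamma(0) = sigma^2 * (1 + sum_i theta_i^2).
  sum_i theta_i^2 = (0.183)^2 + (0.426)^2 + (-0.344)^2 = 0.033489 + 0.181476 + 0.118336 = 0.333301.
  gamma(0) = 1 * (1 + 0.333301) = 1 * 1.333301 = 1.333301, which rounds to 1.3333.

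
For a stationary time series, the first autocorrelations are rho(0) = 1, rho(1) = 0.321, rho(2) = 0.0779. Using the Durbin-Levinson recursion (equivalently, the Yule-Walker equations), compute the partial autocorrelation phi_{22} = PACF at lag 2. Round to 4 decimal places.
\phi_{22} = -0.0280

The PACF at lag k is phi_{kk}, the last component of the solution
to the Yule-Walker system G_k phi = r_k where
  (G_k)_{ij} = rho(|i - j|), (r_k)_i = rho(i), i,j = 1..k.
Equivalently, Durbin-Levinson gives phi_{kk} iteratively:
  phi_{11} = rho(1)
  phi_{kk} = [rho(k) - sum_{j=1..k-1} phi_{k-1,j} rho(k-j)]
            / [1 - sum_{j=1..k-1} phi_{k-1,j} rho(j)],
  phi_{k,j} = phi_{k-1,j} - phi_{kk} phi_{k-1,k-j},  j = 1..k-1.
Step k = 1:
  phi_11 = rho(1) = 0.321.
Step k = 2:
  phi_22 = [rho(2) - phi_11 rho(1)] / [1 - phi_11 rho(1)] = [0.0779 - (0.321)(0.321)] / [1 - (0.321)(0.321)]
         = -0.025141 / 0.896959 = -0.028.
Therefore phi_{22} = -0.0280.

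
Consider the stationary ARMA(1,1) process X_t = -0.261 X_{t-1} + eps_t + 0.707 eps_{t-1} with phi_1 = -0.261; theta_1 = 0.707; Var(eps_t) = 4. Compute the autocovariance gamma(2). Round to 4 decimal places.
\gamma(2) = -0.4075

Multiply the model equation by X_{t-k} and take expectations. With theta_0 = psi_0 = 1 and psi_j the MA(infinity) weights, this gives
  gamma(k) - sum_i phi_i gamma(k-i) = c_k,
  c_k = sigma^2 * sum_{j=k..q} theta_j psi_{j-k}   (c_k = 0 for k > q),
using gamma(-m) = gamma(m).
psi-weights needed (psi_j = theta_j + sum_i phi_i psi_{j-i}):
  psi_1 = theta_1 + phi_1 = 0.707 + (-0.261) = 0.446
Right-hand sides:
  c_0 = sigma^2 (1 + theta_1 psi_1) = 4 * (1 + (0.707)(0.446)) = 4 * 1.315322 = 5.261288
  c_1 = sigma^2 theta_1 = 4 * (0.707) = 2.828
  c_2 = 0
Equations for k = 0 and k = 1 (AR order 1):
  gamma(0) = phi_1 gamma(1) + c_0
  gamma(1) = phi_1 gamma(0) + c_1
Substituting the second into the first: gamma(0) (1 - phi_1^2) = c_0 + phi_1 c_1, so
  gamma(0) = (c_0 + phi_1 c_1) / (1 - phi_1^2) = (5.261288 + (-0.261)(2.828)) / (1 - (-0.261)^2) = 4.52318 / 0.931879 = 4.853828.
  gamma(1) = phi_1 gamma(0) + c_1 = (-0.261)(4.853828) + (2.828) = 1.561151.
For k = 2 (> q): gamma(2) = phi_1 gamma(1) = (-0.261)(1.561151) = -0.40746.
Therefore gamma(2) = -0.4075 (to 4 decimal places).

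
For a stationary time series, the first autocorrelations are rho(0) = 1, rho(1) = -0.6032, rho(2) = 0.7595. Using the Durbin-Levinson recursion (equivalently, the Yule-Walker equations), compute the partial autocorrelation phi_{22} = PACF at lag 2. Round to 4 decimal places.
\phi_{22} = 0.6219

The PACF at lag k is phi_{kk}, the last component of the solution
to the Yule-Walker system G_k phi = r_k where
  (G_k)_{ij} = rho(|i - j|), (r_k)_i = rho(i), i,j = 1..k.
Equivalently, Durbin-Levinson gives phi_{kk} iteratively:
  phi_{11} = rho(1)
  phi_{kk} = [rho(k) - sum_{j=1..k-1} phi_{k-1,j} rho(k-j)]
            / [1 - sum_{j=1..k-1} phi_{k-1,j} rho(j)],
  phi_{k,j} = phi_{k-1,j} - phi_{kk} phi_{k-1,k-j},  j = 1..k-1.
Step k = 1:
  phi_11 = rho(1) = -0.6032.
Step k = 2:
  phi_22 = [rho(2) - phi_11 rho(1)] / [1 - phi_11 rho(1)] = [0.7595 - (-0.6032)(-0.6032)] / [1 - (-0.6032)(-0.6032)]
         = 0.39564976 / 0.63614976 = 0.6219.
Therefore phi_{22} = 0.6219.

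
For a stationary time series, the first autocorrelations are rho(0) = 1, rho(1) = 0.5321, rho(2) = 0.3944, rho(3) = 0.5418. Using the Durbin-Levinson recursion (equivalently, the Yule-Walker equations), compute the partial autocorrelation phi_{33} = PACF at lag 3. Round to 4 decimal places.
\phi_{33} = 0.4030

The PACF at lag k is phi_{kk}, the last component of the solution
to the Yule-Walker system G_k phi = r_k where
  (G_k)_{ij} = rho(|i - j|), (r_k)_i = rho(i), i,j = 1..k.
Equivalently, Durbin-Levinson gives phi_{kk} iteratively:
  phi_{11} = rho(1)
  phi_{kk} = [rho(k) - sum_{j=1..k-1} phi_{k-1,j} rho(k-j)]
            / [1 - sum_{j=1..k-1} phi_{k-1,j} rho(j)],
  phi_{k,j} = phi_{k-1,j} - phi_{kk} phi_{k-1,k-j},  j = 1..k-1.
Step k = 1:
  phi_11 = rho(1) = 0.5321.
Step k = 2:
  phi_22 = [rho(2) - phi_11 rho(1)] / [1 - phi_11 rho(1)] = [0.3944 - (0.5321)(0.5321)] / [1 - (0.5321)(0.5321)]
         = 0.11126959 / 0.71686959 = 0.155216.
  Update: phi_21 = phi_11 - phi_22 phi_11 = 0.5321 - (0.155216)(0.5321) = 0.44951.
Step k = 3:
  phi_33 = [rho(3) - phi_21 rho(2) - phi_22 rho(1)] / [1 - phi_21 rho(1) - phi_22 rho(2)]
    numerator   = 0.5418 - (0.44951)(0.3944) - (0.155216)(0.5321) = 0.28192301
    denominator = 1 - (0.44951)(0.5321) - (0.155216)(0.3944) = 0.69959878
  phi_33 = 0.28192301 / 0.69959878 = 0.403.
Therefore phi_{33} = 0.4030.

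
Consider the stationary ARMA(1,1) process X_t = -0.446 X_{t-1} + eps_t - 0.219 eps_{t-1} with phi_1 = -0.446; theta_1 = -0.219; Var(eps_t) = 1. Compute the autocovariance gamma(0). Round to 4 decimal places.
\gamma(0) = 1.5520

Multiply the model equation by X_{t-k} and take expectations. With theta_0 = psi_0 = 1 and psi_j the MA(infinity) weights, this gives
  gamma(k) - sum_i phi_i gamma(k-i) = c_k,
  c_k = sigma^2 * sum_{j=k..q} theta_j psi_{j-k}   (c_k = 0 for k > q),
using gamma(-m) = gamma(m).
psi-weights needed (psi_j = theta_j + sum_i phi_i psi_{j-i}):
  psi_1 = theta_1 + phi_1 = -0.219 + (-0.446) = -0.665
Right-hand sides:
  c_0 = sigma^2 (1 + theta_1 psi_1) = 1 * (1 + (-0.219)(-0.665)) = 1 * 1.145635 = 1.145635
  c_1 = sigma^2 theta_1 = 1 * (-0.219) = -0.219
  c_2 = 0
Equations for k = 0 and k = 1 (AR order 1):
  gamma(0) = phi_1 gamma(1) + c_0
  gamma(1) = phi_1 gamma(0) + c_1
Substituting the second into the first: gamma(0) (1 - phi_1^2) = c_0 + phi_1 c_1, so
  gamma(0) = (c_0 + phi_1 c_1) / (1 - phi_1^2) = (1.145635 + (-0.446)(-0.219)) / (1 - (-0.446)^2) = 1.243309 / 0.801084 = 1.552033.
Therefore gamma(0) = 1.5520 (to 4 decimal places).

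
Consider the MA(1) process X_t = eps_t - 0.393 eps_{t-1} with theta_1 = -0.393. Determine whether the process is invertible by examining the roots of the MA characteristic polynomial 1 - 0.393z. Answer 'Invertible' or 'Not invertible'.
\text{Invertible}

The MA(q) characteristic polynomial is P(z) = 1 - 0.393z.
Invertibility requires all roots to lie outside the unit circle, i.e. |z| > 1 for every root.
This is linear in z: 1 + (-0.393) z = 0  =>  z = -1/(-0.393) = 2.544529,  |z| = 2.544529.
Moduli of all roots: 2.5445.
All moduli strictly greater than 1? Yes.
Verdict: Invertible.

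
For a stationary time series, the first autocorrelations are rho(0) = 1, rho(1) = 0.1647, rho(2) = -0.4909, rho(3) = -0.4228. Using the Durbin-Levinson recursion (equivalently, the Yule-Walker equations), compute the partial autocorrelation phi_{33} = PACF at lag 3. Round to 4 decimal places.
\phi_{33} = -0.3030

The PACF at lag k is phi_{kk}, the last component of the solution
to the Yule-Walker system G_k phi = r_k where
  (G_k)_{ij} = rho(|i - j|), (r_k)_i = rho(i), i,j = 1..k.
Equivalently, Durbin-Levinson gives phi_{kk} iteratively:
  phi_{11} = rho(1)
  phi_{kk} = [rho(k) - sum_{j=1..k-1} phi_{k-1,j} rho(k-j)]
            / [1 - sum_{j=1..k-1} phi_{k-1,j} rho(j)],
  phi_{k,j} = phi_{k-1,j} - phi_{kk} phi_{k-1,k-j},  j = 1..k-1.
Step k = 1:
  phi_11 = rho(1) = 0.1647.
Step k = 2:
  phi_22 = [rho(2) - phi_11 rho(1)] / [1 - phi_11 rho(1)] = [-0.4909 - (0.1647)(0.1647)] / [1 - (0.1647)(0.1647)]
         = -0.51802609 / 0.97287391 = -0.53247.
  Update: phi_21 = phi_11 - phi_22 phi_11 = 0.1647 - (-0.53247)(0.1647) = 0.252398.
Step k = 3:
  phi_33 = [rho(3) - phi_21 rho(2) - phi_22 rho(1)] / [1 - phi_21 rho(1) - phi_22 rho(2)]
    numerator   = -0.4228 - (0.252398)(-0.4909) - (-0.53247)(0.1647) = -0.21120013
    denominator = 1 - (0.252398)(0.1647) - (-0.53247)(-0.4909) = 0.6970406
  phi_33 = -0.21120013 / 0.6970406 = -0.303.
Therefore phi_{33} = -0.3030.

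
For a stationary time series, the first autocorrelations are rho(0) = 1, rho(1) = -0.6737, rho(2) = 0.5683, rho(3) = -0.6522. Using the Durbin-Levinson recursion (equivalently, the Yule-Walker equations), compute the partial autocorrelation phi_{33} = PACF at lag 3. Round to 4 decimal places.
\phi_{33} = -0.3991

The PACF at lag k is phi_{kk}, the last component of the solution
to the Yule-Walker system G_k phi = r_k where
  (G_k)_{ij} = rho(|i - j|), (r_k)_i = rho(i), i,j = 1..k.
Equivalently, Durbin-Levinson gives phi_{kk} iteratively:
  phi_{11} = rho(1)
  phi_{kk} = [rho(k) - sum_{j=1..k-1} phi_{k-1,j} rho(k-j)]
            / [1 - sum_{j=1..k-1} phi_{k-1,j} rho(j)],
  phi_{k,j} = phi_{k-1,j} - phi_{kk} phi_{k-1,k-j},  j = 1..k-1.
Step k = 1:
  phi_11 = rho(1) = -0.6737.
Step k = 2:
  phi_22 = [rho(2) - phi_11 rho(1)] / [1 - phi_11 rho(1)] = [0.5683 - (-0.6737)(-0.6737)] / [1 - (-0.6737)(-0.6737)]
         = 0.11442831 / 0.54612831 = 0.209526.
  Update: phi_21 = phi_11 - phi_22 phi_11 = -0.6737 - (0.209526)(-0.6737) = -0.532542.
Step k = 3:
  phi_33 = [rho(3) - phi_21 rho(2) - phi_22 rho(1)] / [1 - phi_21 rho(1) - phi_22 rho(2)]
    numerator   = -0.6522 - (-0.532542)(0.5683) - (0.209526)(-0.6737) = -0.2083984
    denominator = 1 - (-0.532542)(-0.6737) - (0.209526)(0.5683) = 0.52215256
  phi_33 = -0.2083984 / 0.52215256 = -0.3991.
Therefore phi_{33} = -0.3991.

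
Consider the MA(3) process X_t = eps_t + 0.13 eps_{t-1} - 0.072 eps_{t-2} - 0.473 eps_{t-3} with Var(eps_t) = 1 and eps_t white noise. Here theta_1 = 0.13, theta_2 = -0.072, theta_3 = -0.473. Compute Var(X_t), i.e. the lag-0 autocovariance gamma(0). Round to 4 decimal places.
\gamma(0) = 1.2458

For an MA(q) process X_t = eps_t + sum_i theta_i eps_{t-i} with
Var(eps_t) = sigma^2, the variance is
  gamma(0) = sigma^2 * (1 + sum_i theta_i^2).
  sum_i theta_i^2 = (0.13)^2 + (-0.072)^2 + (-0.473)^2 = 0.0169 + 0.005184 + 0.223729 = 0.245813.
  gamma(0) = 1 * (1 + 0.245813) = 1 * 1.245813 = 1.245813, which rounds to 1.2458.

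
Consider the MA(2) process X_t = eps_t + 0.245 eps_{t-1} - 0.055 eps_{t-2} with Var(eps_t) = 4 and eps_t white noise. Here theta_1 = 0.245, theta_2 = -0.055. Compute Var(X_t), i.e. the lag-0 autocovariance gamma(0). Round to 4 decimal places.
\gamma(0) = 4.2522

For an MA(q) process X_t = eps_t + sum_i theta_i eps_{t-i} with
Var(eps_t) = sigma^2, the variance is
  gamma(0) = sigma^2 * (1 + sum_i theta_i^2).
  sum_i theta_i^2 = (0.245)^2 + (-0.055)^2 = 0.060025 + 0.003025 = 0.06305.
  gamma(0) = 4 * (1 + 0.06305) = 4 * 1.06305 = 4.2522.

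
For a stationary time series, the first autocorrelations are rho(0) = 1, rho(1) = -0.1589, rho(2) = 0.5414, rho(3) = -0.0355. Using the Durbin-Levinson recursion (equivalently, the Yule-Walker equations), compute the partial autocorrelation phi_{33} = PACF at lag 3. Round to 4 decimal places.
\phi_{33} = 0.1270

The PACF at lag k is phi_{kk}, the last component of the solution
to the Yule-Walker system G_k phi = r_k where
  (G_k)_{ij} = rho(|i - j|), (r_k)_i = rho(i), i,j = 1..k.
Equivalently, Durbin-Levinson gives phi_{kk} iteratively:
  phi_{11} = rho(1)
  phi_{kk} = [rho(k) - sum_{j=1..k-1} phi_{k-1,j} rho(k-j)]
            / [1 - sum_{j=1..k-1} phi_{k-1,j} rho(j)],
  phi_{k,j} = phi_{k-1,j} - phi_{kk} phi_{k-1,k-j},  j = 1..k-1.
Step k = 1:
  phi_11 = rho(1) = -0.1589.
Step k = 2:
  phi_22 = [rho(2) - phi_11 rho(1)] / [1 - phi_11 rho(1)] = [0.5414 - (-0.1589)(-0.1589)] / [1 - (-0.1589)(-0.1589)]
         = 0.51615079 / 0.97475079 = 0.529521.
  Update: phi_21 = phi_11 - phi_22 phi_11 = -0.1589 - (0.529521)(-0.1589) = -0.074759.
Step k = 3:
  phi_33 = [rho(3) - phi_21 rho(2) - phi_22 rho(1)] / [1 - phi_21 rho(1) - phi_22 rho(2)]
    numerator   = -0.0355 - (-0.074759)(0.5414) - (0.529521)(-0.1589) = 0.08911545
    denominator = 1 - (-0.074759)(-0.1589) - (0.529521)(0.5414) = 0.70143823
  phi_33 = 0.08911545 / 0.70143823 = 0.127.
Therefore phi_{33} = 0.1270.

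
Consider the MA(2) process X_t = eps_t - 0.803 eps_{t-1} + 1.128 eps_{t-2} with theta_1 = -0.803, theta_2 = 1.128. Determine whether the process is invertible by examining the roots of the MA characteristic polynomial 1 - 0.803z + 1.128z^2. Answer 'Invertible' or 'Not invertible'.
\text{Not invertible}

The MA(q) characteristic polynomial is P(z) = 1 - 0.803z + 1.128z^2.
Invertibility requires all roots to lie outside the unit circle, i.e. |z| > 1 for every root.
Set 1 + (-0.803) z + (1.128) z^2 = 0, i.e. a z^2 + b z + c = 0 with a = 1.128, b = -0.803, c = 1.
Discriminant D = b^2 - 4ac = (-0.803)^2 - 4*(1.128)*1 = 0.644809 - (4.512) = -3.867191.
D < 0, so the roots are the complex-conjugate pair z = (-b +/- i sqrt(-D)) / (2a) = 0.3559 +/- 0.8717i.
For a conjugate pair |z|^2 = z * conj(z) = (product of roots) = c/a = 1/(1.128) = 0.886525, so |z| = sqrt(0.886525) = 0.9416 for both roots.
Moduli of all roots: 0.9416, 0.9416.
All moduli strictly greater than 1? No.
Verdict: Not invertible.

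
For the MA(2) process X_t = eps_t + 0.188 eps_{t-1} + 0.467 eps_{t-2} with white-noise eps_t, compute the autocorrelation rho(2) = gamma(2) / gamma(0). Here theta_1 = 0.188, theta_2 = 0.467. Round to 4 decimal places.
\rho(2) = 0.3726

For an MA(q) process with theta_0 = 1, the autocovariance is
  gamma(k) = sigma^2 * sum_{i=0..q-k} theta_i * theta_{i+k},
and rho(k) = gamma(k) / gamma(0). Sigma^2 cancels.
  numerator   = (1)*(0.467) = 0.467.
  denominator = (1)^2 + (0.188)^2 + (0.467)^2 = 1.253433.
  rho(2) = 0.467 / 1.253433 = 0.3726.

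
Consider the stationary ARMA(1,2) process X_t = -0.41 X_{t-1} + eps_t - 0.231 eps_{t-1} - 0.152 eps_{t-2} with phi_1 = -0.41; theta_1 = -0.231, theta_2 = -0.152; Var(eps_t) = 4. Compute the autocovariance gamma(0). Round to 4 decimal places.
\gamma(0) = 5.7026

Multiply the model equation by X_{t-k} and take expectations. With theta_0 = psi_0 = 1 and psi_j the MA(infinity) weights, this gives
  gamma(k) - sum_i phi_i gamma(k-i) = c_k,
  c_k = sigma^2 * sum_{j=k..q} theta_j psi_{j-k}   (c_k = 0 for k > q),
using gamma(-m) = gamma(m).
psi-weights needed (psi_j = theta_j + sum_i phi_i psi_{j-i}):
  psi_1 = theta_1 + phi_1 = -0.231 + (-0.41) = -0.641
  psi_2 = theta_2 + phi_1 psi_1 = -0.152 + (-0.41)(-0.641) = 0.11081
Right-hand sides:
  c_0 = sigma^2 (1 + theta_1 psi_1 + theta_2 psi_2) = 4 * (1 + (-0.231)(-0.641) + (-0.152)(0.11081)) = 4 * 1.131228 = 4.524912
  c_1 = sigma^2 (theta_1 + theta_2 psi_1) = 4 * (-0.231 + (-0.152)(-0.641)) = -0.534272
  c_2 = sigma^2 theta_2 = 4 * (-0.152) = -0.608
Equations for k = 0 and k = 1 (AR order 1):
  gamma(0) = phi_1 gamma(1) + c_0
  gamma(1) = phi_1 gamma(0) + c_1
Substituting the second into the first: gamma(0) (1 - phi_1^2) = c_0 + phi_1 c_1, so
  gamma(0) = (c_0 + phi_1 c_1) / (1 - phi_1^2) = (4.524912 + (-0.41)(-0.534272)) / (1 - (-0.41)^2) = 4.743963 / 0.8319 = 5.702564.
Therefore gamma(0) = 5.7026 (to 4 decimal places).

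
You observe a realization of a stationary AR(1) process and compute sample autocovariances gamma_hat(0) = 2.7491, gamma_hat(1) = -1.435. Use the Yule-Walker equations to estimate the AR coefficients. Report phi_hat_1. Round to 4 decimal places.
\hat\phi_{1} = -0.5220

The Yule-Walker equations for an AR(p) process read, in matrix form,
  Gamma_p phi = r_p,   with   (Gamma_p)_{ij} = gamma(|i - j|),
                       (r_p)_i = gamma(i),   i,j = 1..p.
Substitute the sample gammas (Toeplitz matrix and right-hand side of size 1):
  Gamma_p = [[2.7491]]
  r_p     = [-1.435]
With p = 1 this is the single equation gamma(0) phi_1 = gamma(1):
  phi_hat_1 = gamma(1) / gamma(0) = -1.435 / 2.7491 = -0.5220.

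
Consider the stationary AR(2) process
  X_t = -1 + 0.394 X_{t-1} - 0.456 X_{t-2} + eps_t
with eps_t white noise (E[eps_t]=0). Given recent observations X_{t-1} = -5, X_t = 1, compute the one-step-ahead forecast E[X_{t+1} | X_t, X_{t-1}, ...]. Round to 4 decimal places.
E[X_{t+1} \mid \mathcal F_t] = 1.6740

For an AR(p) model X_t = c + sum_i phi_i X_{t-i} + eps_t, the
one-step-ahead conditional mean is
  E[X_{t+1} | X_t, ...] = c + sum_i phi_i X_{t+1-i}.
Substitute known values:
  E[X_{t+1} | ...] = -1 + (0.394) * (1) + (-0.456) * (-5)
                   = 1.6740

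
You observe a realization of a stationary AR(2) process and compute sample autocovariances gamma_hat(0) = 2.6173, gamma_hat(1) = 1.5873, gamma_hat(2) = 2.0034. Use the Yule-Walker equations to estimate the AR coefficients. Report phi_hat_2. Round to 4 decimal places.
\hat\phi_{2} = 0.6290

The Yule-Walker equations for an AR(p) process read, in matrix form,
  Gamma_p phi = r_p,   with   (Gamma_p)_{ij} = gamma(|i - j|),
                       (r_p)_i = gamma(i),   i,j = 1..p.
Substitute the sample gammas (Toeplitz matrix and right-hand side of size 2):
  Gamma_p = [[2.6173, 1.5873], [1.5873, 2.6173]]
  r_p     = [1.5873, 2.0034]
Written out:
  2.6173 phi_1 + 1.5873 phi_2 = 1.5873
  1.5873 phi_1 + 2.6173 phi_2 = 2.0034
Solve by Cramer's rule:
  det = gamma(0)^2 - gamma(1)^2 = (2.6173)^2 - (1.5873)^2 = 6.85025929 - 2.51952129 = 4.330738
  phi_hat_1 = [gamma(1) gamma(0) - gamma(1) gamma(2)] / det = [(1.5873)(2.6173) - (1.5873)(2.0034)] / 4.330738 = 0.97444347 / 4.330738 = 0.225
  phi_hat_2 = [gamma(0) gamma(2) - gamma(1)^2] / det = [(2.6173)(2.0034) - (1.5873)^2] / 4.330738 = 2.72397753 / 4.330738 = 0.629
So phi_hat = [0.2250, 0.6290].
Therefore phi_hat_2 = 0.6290.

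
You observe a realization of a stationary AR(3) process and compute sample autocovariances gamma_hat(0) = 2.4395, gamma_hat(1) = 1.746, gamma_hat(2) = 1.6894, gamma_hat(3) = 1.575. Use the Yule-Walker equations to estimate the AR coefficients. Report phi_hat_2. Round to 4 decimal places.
\hat\phi_{2} = 0.2960

The Yule-Walker equations for an AR(p) process read, in matrix form,
  Gamma_p phi = r_p,   with   (Gamma_p)_{ij} = gamma(|i - j|),
                       (r_p)_i = gamma(i),   i,j = 1..p.
Substitute the sample gammas (Toeplitz matrix and right-hand side of size 3):
  Gamma_p = [[2.4395, 1.746, 1.6894], [1.746, 2.4395, 1.746], [1.6894, 1.746, 2.4395]]
  r_p     = [1.746, 1.6894, 1.575]
Written out (R1..R3):
  (R1) 2.4395 phi_1 + 1.746 phi_2 + 1.6894 phi_3 = 1.746
  (R2) 1.746 phi_1 + 2.4395 phi_2 + 1.746 phi_3 = 1.6894
  (R3) 1.6894 phi_1 + 1.746 phi_2 + 2.4395 phi_3 = 1.575
Gaussian elimination:
  R2 <- R2 - (1.746/2.4395) R1 = R2 - (0.71572) R1:  1.189852 phi_2 + 0.536862 phi_3 = 0.439752
  R3 <- R3 - (1.6894/2.4395) R1 = R3 - (0.692519) R1:  0.536862 phi_2 + 1.269558 phi_3 = 0.365862
  R3 <- R3 - (0.536862/1.189852) R2 = R3 - (0.451201) R2:  1.027326 phi_3 = 0.167446
Back-substitution:
  phi_hat_3 = 0.167446 / 1.027326 = 0.162992
  phi_hat_2 = (0.439752 - (0.536862)(0.162992)) / 1.189852 = 0.296044
  phi_hat_1 = (1.746 - (1.746)(0.296044) - (1.6894)(0.162992)) / 2.4395 = 0.390961
So phi_hat = [0.3910, 0.2960, 0.1630].
Therefore phi_hat_2 = 0.2960.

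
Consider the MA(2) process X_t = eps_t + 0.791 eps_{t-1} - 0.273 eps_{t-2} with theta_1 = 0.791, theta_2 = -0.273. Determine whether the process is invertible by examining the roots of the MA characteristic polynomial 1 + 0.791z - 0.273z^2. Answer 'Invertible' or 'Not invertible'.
\text{Not invertible}

The MA(q) characteristic polynomial is P(z) = 1 + 0.791z - 0.273z^2.
Invertibility requires all roots to lie outside the unit circle, i.e. |z| > 1 for every root.
Set 1 + (0.791) z + (-0.273) z^2 = 0, i.e. a z^2 + b z + c = 0 with a = -0.273, b = 0.791, c = 1.
Discriminant D = b^2 - 4ac = (0.791)^2 - 4*(-0.273)*1 = 0.625681 - (-1.092) = 1.717681.
D >= 0, so the roots are real: z = (-b +/- sqrt(D)) / (2a) = (-0.791 +/- 1.310603) / (-0.546).
  z_1 = (-0.791 + 1.310603) / (-0.546) = -0.9517,   |z_1| = 0.9517.
  z_2 = (-0.791 - 1.310603) / (-0.546) = 3.8491,   |z_2| = 3.8491.
Moduli of all roots: 0.9517, 3.8491.
All moduli strictly greater than 1? No.
Verdict: Not invertible.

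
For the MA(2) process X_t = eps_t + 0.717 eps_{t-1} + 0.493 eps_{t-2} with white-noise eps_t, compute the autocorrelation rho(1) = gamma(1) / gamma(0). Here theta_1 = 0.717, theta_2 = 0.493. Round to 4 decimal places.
\rho(1) = 0.6092

For an MA(q) process with theta_0 = 1, the autocovariance is
  gamma(k) = sigma^2 * sum_{i=0..q-k} theta_i * theta_{i+k},
and rho(k) = gamma(k) / gamma(0). Sigma^2 cancels.
  numerator   = (1)*(0.717) + (0.717)*(0.493) = 1.070481.
  denominator = (1)^2 + (0.717)^2 + (0.493)^2 = 1.757138.
  rho(1) = 1.070481 / 1.757138 = 0.6092.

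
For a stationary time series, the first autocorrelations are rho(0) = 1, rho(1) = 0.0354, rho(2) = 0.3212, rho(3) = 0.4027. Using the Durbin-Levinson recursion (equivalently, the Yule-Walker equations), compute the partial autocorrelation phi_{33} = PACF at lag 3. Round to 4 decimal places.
\phi_{33} = 0.4280

The PACF at lag k is phi_{kk}, the last component of the solution
to the Yule-Walker system G_k phi = r_k where
  (G_k)_{ij} = rho(|i - j|), (r_k)_i = rho(i), i,j = 1..k.
Equivalently, Durbin-Levinson gives phi_{kk} iteratively:
  phi_{11} = rho(1)
  phi_{kk} = [rho(k) - sum_{j=1..k-1} phi_{k-1,j} rho(k-j)]
            / [1 - sum_{j=1..k-1} phi_{k-1,j} rho(j)],
  phi_{k,j} = phi_{k-1,j} - phi_{kk} phi_{k-1,k-j},  j = 1..k-1.
Step k = 1:
  phi_11 = rho(1) = 0.0354.
Step k = 2:
  phi_22 = [rho(2) - phi_11 rho(1)] / [1 - phi_11 rho(1)] = [0.3212 - (0.0354)(0.0354)] / [1 - (0.0354)(0.0354)]
         = 0.31994684 / 0.99874684 = 0.320348.
  Update: phi_21 = phi_11 - phi_22 phi_11 = 0.0354 - (0.320348)(0.0354) = 0.02406.
Step k = 3:
  phi_33 = [rho(3) - phi_21 rho(2) - phi_22 rho(1)] / [1 - phi_21 rho(1) - phi_22 rho(2)]
    numerator   = 0.4027 - (0.02406)(0.3212) - (0.320348)(0.0354) = 0.3836317
    denominator = 1 - (0.02406)(0.0354) - (0.320348)(0.3212) = 0.89625242
  phi_33 = 0.3836317 / 0.89625242 = 0.428.
Therefore phi_{33} = 0.4280.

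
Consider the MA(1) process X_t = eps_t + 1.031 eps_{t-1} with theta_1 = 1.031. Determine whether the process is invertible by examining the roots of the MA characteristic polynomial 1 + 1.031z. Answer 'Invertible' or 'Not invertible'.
\text{Not invertible}

The MA(q) characteristic polynomial is P(z) = 1 + 1.031z.
Invertibility requires all roots to lie outside the unit circle, i.e. |z| > 1 for every root.
This is linear in z: 1 + (1.031) z = 0  =>  z = -1/(1.031) = -0.969932,  |z| = 0.969932.
Moduli of all roots: 0.9699.
All moduli strictly greater than 1? No.
Verdict: Not invertible.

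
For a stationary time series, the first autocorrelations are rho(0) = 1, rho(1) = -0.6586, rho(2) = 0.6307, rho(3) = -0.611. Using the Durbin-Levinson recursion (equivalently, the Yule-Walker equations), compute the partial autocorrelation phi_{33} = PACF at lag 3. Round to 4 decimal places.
\phi_{33} = -0.2231

The PACF at lag k is phi_{kk}, the last component of the solution
to the Yule-Walker system G_k phi = r_k where
  (G_k)_{ij} = rho(|i - j|), (r_k)_i = rho(i), i,j = 1..k.
Equivalently, Durbin-Levinson gives phi_{kk} iteratively:
  phi_{11} = rho(1)
  phi_{kk} = [rho(k) - sum_{j=1..k-1} phi_{k-1,j} rho(k-j)]
            / [1 - sum_{j=1..k-1} phi_{k-1,j} rho(j)],
  phi_{k,j} = phi_{k-1,j} - phi_{kk} phi_{k-1,k-j},  j = 1..k-1.
Step k = 1:
  phi_11 = rho(1) = -0.6586.
Step k = 2:
  phi_22 = [rho(2) - phi_11 rho(1)] / [1 - phi_11 rho(1)] = [0.6307 - (-0.6586)(-0.6586)] / [1 - (-0.6586)(-0.6586)]
         = 0.19694604 / 0.56624604 = 0.34781.
  Update: phi_21 = phi_11 - phi_22 phi_11 = -0.6586 - (0.34781)(-0.6586) = -0.429532.
Step k = 3:
  phi_33 = [rho(3) - phi_21 rho(2) - phi_22 rho(1)] / [1 - phi_21 rho(1) - phi_22 rho(2)]
    numerator   = -0.611 - (-0.429532)(0.6307) - (0.34781)(-0.6586) = -0.11102629
    denominator = 1 - (-0.429532)(-0.6586) - (0.34781)(0.6307) = 0.49774624
  phi_33 = -0.11102629 / 0.49774624 = -0.2231.
Therefore phi_{33} = -0.2231.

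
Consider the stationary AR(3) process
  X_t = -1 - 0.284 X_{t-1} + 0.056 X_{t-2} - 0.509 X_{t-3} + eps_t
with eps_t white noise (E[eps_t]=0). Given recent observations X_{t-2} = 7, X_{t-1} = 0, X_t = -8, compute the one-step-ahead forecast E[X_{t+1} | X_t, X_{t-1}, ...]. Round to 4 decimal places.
E[X_{t+1} \mid \mathcal F_t] = -2.2910

For an AR(p) model X_t = c + sum_i phi_i X_{t-i} + eps_t, the
one-step-ahead conditional mean is
  E[X_{t+1} | X_t, ...] = c + sum_i phi_i X_{t+1-i}.
Substitute known values:
  E[X_{t+1} | ...] = -1 + (-0.284) * (-8) + (0.056) * (0) + (-0.509) * (7)
                   = -2.2910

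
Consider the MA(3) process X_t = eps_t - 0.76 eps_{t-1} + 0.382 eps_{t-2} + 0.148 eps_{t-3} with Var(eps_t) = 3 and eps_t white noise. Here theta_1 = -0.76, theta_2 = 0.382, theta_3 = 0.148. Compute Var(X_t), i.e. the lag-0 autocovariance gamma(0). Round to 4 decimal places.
\gamma(0) = 5.2363

For an MA(q) process X_t = eps_t + sum_i theta_i eps_{t-i} with
Var(eps_t) = sigma^2, the variance is
  gamma(0) = sigma^2 * (1 + sum_i theta_i^2).
  sum_i theta_i^2 = (-0.76)^2 + (0.382)^2 + (0.148)^2 = 0.5776 + 0.145924 + 0.021904 = 0.745428.
  gamma(0) = 3 * (1 + 0.745428) = 3 * 1.745428 = 5.236284, which rounds to 5.2363.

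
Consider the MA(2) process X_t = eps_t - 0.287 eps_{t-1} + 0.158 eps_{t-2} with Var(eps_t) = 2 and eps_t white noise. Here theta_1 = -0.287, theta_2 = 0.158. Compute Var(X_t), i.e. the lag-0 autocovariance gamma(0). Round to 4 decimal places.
\gamma(0) = 2.2147

For an MA(q) process X_t = eps_t + sum_i theta_i eps_{t-i} with
Var(eps_t) = sigma^2, the variance is
  gamma(0) = sigma^2 * (1 + sum_i theta_i^2).
  sum_i theta_i^2 = (-0.287)^2 + (0.158)^2 = 0.082369 + 0.024964 = 0.107333.
  gamma(0) = 2 * (1 + 0.107333) = 2 * 1.107333 = 2.214666, which rounds to 2.2147.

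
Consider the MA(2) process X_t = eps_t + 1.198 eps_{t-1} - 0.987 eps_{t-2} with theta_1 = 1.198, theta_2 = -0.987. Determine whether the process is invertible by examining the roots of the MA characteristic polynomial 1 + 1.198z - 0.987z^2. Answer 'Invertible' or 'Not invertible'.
\text{Not invertible}

The MA(q) characteristic polynomial is P(z) = 1 + 1.198z - 0.987z^2.
Invertibility requires all roots to lie outside the unit circle, i.e. |z| > 1 for every root.
Set 1 + (1.198) z + (-0.987) z^2 = 0, i.e. a z^2 + b z + c = 0 with a = -0.987, b = 1.198, c = 1.
Discriminant D = b^2 - 4ac = (1.198)^2 - 4*(-0.987)*1 = 1.435204 - (-3.948) = 5.383204.
D >= 0, so the roots are real: z = (-b +/- sqrt(D)) / (2a) = (-1.198 +/- 2.320173) / (-1.974).
  z_1 = (-1.198 + 2.320173) / (-1.974) = -0.5685,   |z_1| = 0.5685.
  z_2 = (-1.198 - 2.320173) / (-1.974) = 1.7823,   |z_2| = 1.7823.
Moduli of all roots: 0.5685, 1.7823.
All moduli strictly greater than 1? No.
Verdict: Not invertible.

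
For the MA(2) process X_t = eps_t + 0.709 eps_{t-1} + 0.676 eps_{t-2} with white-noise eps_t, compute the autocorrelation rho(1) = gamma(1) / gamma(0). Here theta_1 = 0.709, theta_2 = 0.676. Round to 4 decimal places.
\rho(1) = 0.6064

For an MA(q) process with theta_0 = 1, the autocovariance is
  gamma(k) = sigma^2 * sum_{i=0..q-k} theta_i * theta_{i+k},
and rho(k) = gamma(k) / gamma(0). Sigma^2 cancels.
  numerator   = (1)*(0.709) + (0.709)*(0.676) = 1.188284.
  denominator = (1)^2 + (0.709)^2 + (0.676)^2 = 1.959657.
  rho(1) = 1.188284 / 1.959657 = 0.6064.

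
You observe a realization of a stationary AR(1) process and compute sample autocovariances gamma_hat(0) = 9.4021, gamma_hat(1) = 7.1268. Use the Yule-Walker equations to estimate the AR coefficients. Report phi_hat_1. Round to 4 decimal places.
\hat\phi_{1} = 0.7580

The Yule-Walker equations for an AR(p) process read, in matrix form,
  Gamma_p phi = r_p,   with   (Gamma_p)_{ij} = gamma(|i - j|),
                       (r_p)_i = gamma(i),   i,j = 1..p.
Substitute the sample gammas (Toeplitz matrix and right-hand side of size 1):
  Gamma_p = [[9.4021]]
  r_p     = [7.1268]
With p = 1 this is the single equation gamma(0) phi_1 = gamma(1):
  phi_hat_1 = gamma(1) / gamma(0) = 7.1268 / 9.4021 = 0.7580.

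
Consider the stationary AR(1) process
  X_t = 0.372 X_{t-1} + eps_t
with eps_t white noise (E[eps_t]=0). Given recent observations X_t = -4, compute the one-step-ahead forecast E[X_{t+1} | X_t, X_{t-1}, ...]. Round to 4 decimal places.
E[X_{t+1} \mid \mathcal F_t] = -1.4880

For an AR(p) model X_t = c + sum_i phi_i X_{t-i} + eps_t, the
one-step-ahead conditional mean is
  E[X_{t+1} | X_t, ...] = c + sum_i phi_i X_{t+1-i}.
Substitute known values:
  E[X_{t+1} | ...] = (0.372) * (-4)
                   = -1.4880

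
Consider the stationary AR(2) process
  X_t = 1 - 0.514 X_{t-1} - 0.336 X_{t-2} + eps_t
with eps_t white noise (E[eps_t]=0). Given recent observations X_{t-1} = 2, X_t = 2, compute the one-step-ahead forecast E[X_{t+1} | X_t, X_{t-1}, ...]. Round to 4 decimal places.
E[X_{t+1} \mid \mathcal F_t] = -0.7000

For an AR(p) model X_t = c + sum_i phi_i X_{t-i} + eps_t, the
one-step-ahead conditional mean is
  E[X_{t+1} | X_t, ...] = c + sum_i phi_i X_{t+1-i}.
Substitute known values:
  E[X_{t+1} | ...] = 1 + (-0.514) * (2) + (-0.336) * (2)
                   = -0.7000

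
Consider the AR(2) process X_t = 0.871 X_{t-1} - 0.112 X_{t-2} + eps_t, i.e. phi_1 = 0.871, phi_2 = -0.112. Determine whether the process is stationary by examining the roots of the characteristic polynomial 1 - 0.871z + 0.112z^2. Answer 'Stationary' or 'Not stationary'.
\text{Stationary}

The AR(p) characteristic polynomial is P(z) = 1 - 0.871z + 0.112z^2.
Stationarity requires all roots to lie outside the unit circle, i.e. |z| > 1 for every root.
Set 1 + (-0.871) z + (0.112) z^2 = 0, i.e. a z^2 + b z + c = 0 with a = 0.112, b = -0.871, c = 1.
Discriminant D = b^2 - 4ac = (-0.871)^2 - 4*(0.112)*1 = 0.758641 - (0.448) = 0.310641.
D >= 0, so the roots are real: z = (-b +/- sqrt(D)) / (2a) = (0.871 +/- 0.557352) / (0.224).
  z_1 = (0.871 + 0.557352) / (0.224) = 6.3766,   |z_1| = 6.3766.
  z_2 = (0.871 - 0.557352) / (0.224) = 1.4002,   |z_2| = 1.4002.
Moduli of all roots: 6.3766, 1.4002.
All moduli strictly greater than 1? Yes.
Verdict: Stationary.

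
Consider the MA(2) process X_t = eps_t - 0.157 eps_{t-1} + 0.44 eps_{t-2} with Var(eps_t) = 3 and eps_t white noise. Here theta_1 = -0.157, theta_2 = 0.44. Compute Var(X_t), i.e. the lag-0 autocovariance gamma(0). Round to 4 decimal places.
\gamma(0) = 3.6547

For an MA(q) process X_t = eps_t + sum_i theta_i eps_{t-i} with
Var(eps_t) = sigma^2, the variance is
  gamma(0) = sigma^2 * (1 + sum_i theta_i^2).
  sum_i theta_i^2 = (-0.157)^2 + (0.44)^2 = 0.024649 + 0.1936 = 0.218249.
  gamma(0) = 3 * (1 + 0.218249) = 3 * 1.218249 = 3.654747, which rounds to 3.6547.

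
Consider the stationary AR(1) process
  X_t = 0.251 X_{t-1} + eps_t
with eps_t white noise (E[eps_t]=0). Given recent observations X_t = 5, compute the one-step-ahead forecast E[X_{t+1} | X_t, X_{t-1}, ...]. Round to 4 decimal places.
E[X_{t+1} \mid \mathcal F_t] = 1.2550

For an AR(p) model X_t = c + sum_i phi_i X_{t-i} + eps_t, the
one-step-ahead conditional mean is
  E[X_{t+1} | X_t, ...] = c + sum_i phi_i X_{t+1-i}.
Substitute known values:
  E[X_{t+1} | ...] = (0.251) * (5)
                   = 1.2550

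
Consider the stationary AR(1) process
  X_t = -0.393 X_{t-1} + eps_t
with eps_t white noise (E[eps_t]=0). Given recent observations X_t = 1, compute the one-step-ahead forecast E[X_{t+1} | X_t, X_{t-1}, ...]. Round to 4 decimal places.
E[X_{t+1} \mid \mathcal F_t] = -0.3930

For an AR(p) model X_t = c + sum_i phi_i X_{t-i} + eps_t, the
one-step-ahead conditional mean is
  E[X_{t+1} | X_t, ...] = c + sum_i phi_i X_{t+1-i}.
Substitute known values:
  E[X_{t+1} | ...] = (-0.393) * (1)
                   = -0.3930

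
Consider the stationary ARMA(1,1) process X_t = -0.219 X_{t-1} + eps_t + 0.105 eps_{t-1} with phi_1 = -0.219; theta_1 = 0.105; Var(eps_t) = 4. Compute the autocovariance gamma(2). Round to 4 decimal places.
\gamma(2) = 0.1025

Multiply the model equation by X_{t-k} and take expectations. With theta_0 = psi_0 = 1 and psi_j the MA(infinity) weights, this gives
  gamma(k) - sum_i phi_i gamma(k-i) = c_k,
  c_k = sigma^2 * sum_{j=k..q} theta_j psi_{j-k}   (c_k = 0 for k > q),
using gamma(-m) = gamma(m).
psi-weights needed (psi_j = theta_j + sum_i phi_i psi_{j-i}):
  psi_1 = theta_1 + phi_1 = 0.105 + (-0.219) = -0.114
Right-hand sides:
  c_0 = sigma^2 (1 + theta_1 psi_1) = 4 * (1 + (0.105)(-0.114)) = 4 * 0.98803 = 3.95212
  c_1 = sigma^2 theta_1 = 4 * (0.105) = 0.42
  c_2 = 0
Equations for k = 0 and k = 1 (AR order 1):
  gamma(0) = phi_1 gamma(1) + c_0
  gamma(1) = phi_1 gamma(0) + c_1
Substituting the second into the first: gamma(0) (1 - phi_1^2) = c_0 + phi_1 c_1, so
  gamma(0) = (c_0 + phi_1 c_1) / (1 - phi_1^2) = (3.95212 + (-0.219)(0.42)) / (1 - (-0.219)^2) = 3.86014 / 0.952039 = 4.054603.
  gamma(1) = phi_1 gamma(0) + c_1 = (-0.219)(4.054603) + (0.42) = -0.467958.
For k = 2 (> q): gamma(2) = phi_1 gamma(1) = (-0.219)(-0.467958) = 0.102483.
Therefore gamma(2) = 0.1025 (to 4 decimal places).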